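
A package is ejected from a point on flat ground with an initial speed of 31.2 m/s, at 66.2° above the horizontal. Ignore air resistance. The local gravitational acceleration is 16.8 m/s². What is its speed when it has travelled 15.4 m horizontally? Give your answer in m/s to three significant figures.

14.9 m/s

vₓ = 31.20 cos 66.2° = 12.59 m/s; v_y0 = 31.20 sin 66.2° = 28.55 m/s.
At x = 15.4 m, t = x/vₓ = 15.4/12.59 = 1.223 s.
Vertical velocity there: v_y = v_y0 − g t = 28.55 − 16.8 × 1.223 = 7.998 m/s.
Speed: √(vₓ² + v_y²) = √(12.59² + 7.998²) = 14.92 m/s.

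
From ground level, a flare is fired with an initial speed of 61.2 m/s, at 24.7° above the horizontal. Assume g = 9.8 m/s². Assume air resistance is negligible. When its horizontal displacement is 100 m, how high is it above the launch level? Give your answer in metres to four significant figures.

vₓ = 61.20 cos 24.7° = 55.60 m/s; v_y0 = 61.20 sin 24.7° = 25.57 m/s.
Time to reach x = 100 m: t = x/vₓ = 100/55.60 = 1.799 s.
Height: y = v_y0 t − ½ g t² = 25.57 × 1.799 − 4.900 × 1.799² = 45.99 − 15.85 = 30.14 m.

30.14 m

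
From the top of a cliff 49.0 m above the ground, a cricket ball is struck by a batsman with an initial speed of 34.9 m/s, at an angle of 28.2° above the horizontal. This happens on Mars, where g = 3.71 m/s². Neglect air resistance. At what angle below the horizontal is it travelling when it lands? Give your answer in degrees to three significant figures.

39.3°

Components: vₓ = 34.90 cos 28.2° = 30.76 m/s, v_y0 = 34.90 sin 28.2° = 16.49 m/s.
Vertical motion (up positive, ground at y = 0): 1.855 t² − (16.49) t − 49.0 = 0, so t = (16.49 + √(16.49² + 2·3.71·49.0)) / 3.71 = (16.49 + 25.21) / 3.71 = 11.24 s.
At impact: v_y = v_y0 − g t = −25.21 m/s; vₓ = 30.76 m/s.
Angle below horizontal: arctan(|v_y|/vₓ) = arctan(25.21/30.76) = 39.34°.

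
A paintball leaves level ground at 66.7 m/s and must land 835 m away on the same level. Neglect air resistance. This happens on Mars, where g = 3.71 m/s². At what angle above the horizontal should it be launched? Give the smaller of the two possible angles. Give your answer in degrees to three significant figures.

22.1°

From R = (v₀²/g) sin 2θ: sin 2θ = 3.71 × 835 / 4448.9 = 0.6963.
2θ = 44.13° or 180° − 44.13° = 135.9°, so θ = 22.07° or 67.93°.
The smaller angle is 22.07°.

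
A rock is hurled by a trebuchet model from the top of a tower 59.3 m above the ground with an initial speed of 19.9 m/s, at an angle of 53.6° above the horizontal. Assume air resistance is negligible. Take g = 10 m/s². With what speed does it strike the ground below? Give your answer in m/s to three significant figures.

39.8 m/s

Components: vₓ = 19.90 cos 53.6° = 11.81 m/s, v_y0 = 19.90 sin 53.6° = 16.02 m/s.
Vertical motion (up positive, ground at y = 0): 5.000 t² − (16.02) t − 59.3 = 0, so t = (16.02 + √(16.02² + 2·10.0·59.3)) / 10.0 = (16.02 + 37.98) / 10.0 = 5.400 s.
Vertical velocity at impact: v_y = v_y0 − g t = 16.02 − 10.0 × 5.400 = −37.98 m/s.
Speed: |v| = √(vₓ² + v_y²) = √(11.81² + 37.98²) = 39.77 m/s.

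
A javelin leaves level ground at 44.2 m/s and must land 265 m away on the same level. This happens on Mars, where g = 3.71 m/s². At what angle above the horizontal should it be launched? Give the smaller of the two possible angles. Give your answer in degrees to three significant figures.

15.1°

From R = (v₀²/g) sin 2θ: sin 2θ = 3.71 × 265 / 1953.6 = 0.5032.
2θ = 30.21° or 180° − 30.21° = 149.8°, so θ = 15.11° or 74.89°.
The smaller angle is 15.11°.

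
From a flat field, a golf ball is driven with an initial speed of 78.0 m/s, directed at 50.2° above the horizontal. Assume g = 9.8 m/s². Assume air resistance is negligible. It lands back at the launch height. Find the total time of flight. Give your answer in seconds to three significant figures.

12.2 s

Resolve: vₓ = 78.00 cos 50.2° = 49.93 m/s and v_y0 = 78.00 sin 50.2° = 59.93 m/s.
Landing at launch height ⇒ T = 2 v_y0 / g = 2 × 59.93 / 9.80 = 12.23 s.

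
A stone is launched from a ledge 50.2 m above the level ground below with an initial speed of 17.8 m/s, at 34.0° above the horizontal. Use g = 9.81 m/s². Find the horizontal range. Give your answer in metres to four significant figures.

Resolve: vₓ = 17.80 cos 34.0° = 14.76 m/s and v_y0 = 17.80 sin 34.0° = 9.954 m/s.
The projectile lands when y = 50.2 + (9.954) t − ½·9.81·t² = 0. Positive root: t = (9.954 + √(9.954² + 2·9.81·50.2)) / 9.81 = (9.954 + 32.92) / 9.81 = 4.371 s.
Horizontal distance: R = vₓ t = 14.76 × 4.371 = 64.50 m.

64.50 m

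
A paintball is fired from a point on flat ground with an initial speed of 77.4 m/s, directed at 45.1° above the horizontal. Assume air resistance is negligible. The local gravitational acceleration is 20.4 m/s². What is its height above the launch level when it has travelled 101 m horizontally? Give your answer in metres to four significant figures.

Resolve: vₓ = 77.40 cos 45.1° = 54.63 m/s and v_y0 = 77.40 sin 45.1° = 54.83 m/s.
Time to reach x = 101 m: t = x/vₓ = 101/54.63 = 1.849 s.
Height: y = v_y0 t − ½ g t² = 54.83 × 1.849 − 10.20 × 1.849² = 101.4 − 34.86 = 66.49 m.

66.49 m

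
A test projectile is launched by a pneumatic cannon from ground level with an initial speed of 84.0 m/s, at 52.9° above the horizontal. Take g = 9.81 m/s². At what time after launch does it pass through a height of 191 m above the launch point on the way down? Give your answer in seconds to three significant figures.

vₓ = 84.00 cos 52.9° = 50.67 m/s; v_y0 = 84.00 sin 52.9° = 67.00 m/s.
Height y(t) = 67.00 t − 4.905 t² = 191 gives 4.905 t² − 67.00 t + 191 = 0.
t = [67.00 ± √(67.00² − 2·9.81·191)] / 9.81 = (67.00 ± 27.22) / 9.81, so t = 4.054 s or t = 9.605 s.
The descending-branch root is 9.605 s.

9.60 s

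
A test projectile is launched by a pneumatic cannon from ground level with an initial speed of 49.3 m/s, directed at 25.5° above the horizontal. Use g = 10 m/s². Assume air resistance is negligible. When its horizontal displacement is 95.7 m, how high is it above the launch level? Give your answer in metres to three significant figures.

22.5 m

Horizontal component vₓ = 49.30 cos 25.5° = 44.50 m/s; vertical v_y0 = 49.30 sin 25.5° = 21.22 m/s.
Time to reach x = 95.7 m: t = x/vₓ = 95.7/44.50 = 2.151 s.
Height: y = v_y0 t − ½ g t² = 21.22 × 2.151 − 5.000 × 2.151² = 45.65 − 23.13 = 22.52 m.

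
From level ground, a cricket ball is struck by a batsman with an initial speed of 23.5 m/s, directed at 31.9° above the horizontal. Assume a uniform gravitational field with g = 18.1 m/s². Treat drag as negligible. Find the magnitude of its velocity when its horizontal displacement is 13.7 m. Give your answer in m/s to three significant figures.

20.0 m/s

Resolve: vₓ = 23.50 cos 31.9° = 19.95 m/s and v_y0 = 23.50 sin 31.9° = 12.42 m/s.
At x = 13.7 m, t = x/vₓ = 13.7/19.95 = 0.6867 s.
Vertical velocity there: v_y = v_y0 − g t = 12.42 − 18.1 × 0.6867 = −0.01075 m/s.
Speed: √(vₓ² + v_y²) = √(19.95² + 0.01075²) = 19.95 m/s.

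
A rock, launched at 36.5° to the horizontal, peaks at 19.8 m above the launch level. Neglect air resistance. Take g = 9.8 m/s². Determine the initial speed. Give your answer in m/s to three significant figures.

33.1 m/s

At the peak v_y = 0, so v_y0 = √(2gH) = √(2 × 9.80 × 19.8) = 19.70 m/s.
v_y0 = v₀ sin θ ⇒ v₀ = 19.70 / sin 36.5° = 33.12 m/s.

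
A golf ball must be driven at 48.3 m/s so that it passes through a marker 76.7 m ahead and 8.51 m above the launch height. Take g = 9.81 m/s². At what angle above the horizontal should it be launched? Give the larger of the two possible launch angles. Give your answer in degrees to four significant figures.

Trajectory: y = x tanθ − g x² (1 + tan²θ)/(2v₀²). With x = 76.7, y = 8.51, v₀ = 48.3, g = 9.81:
12.37 tan²θ − 76.7 tanθ + (20.88) = 0.
tanθ = [76.7 ± √(76.7² − 4 × 12.37 × (20.88))] / (2 × 12.37) = (76.7 ± 69.64) / 24.74, giving tanθ = 0.2853 or 5.916.
θ = 15.93° or 80.41°; the larger is 80.41°.

80.41°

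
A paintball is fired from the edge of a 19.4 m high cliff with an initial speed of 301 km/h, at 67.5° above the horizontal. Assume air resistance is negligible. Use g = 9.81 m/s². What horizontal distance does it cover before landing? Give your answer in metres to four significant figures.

511.8 m

Convert: 301 km/h = 301/3.6 = 83.61 m/s.
Resolve: vₓ = 83.61 cos 67.5° = 32.00 m/s and v_y0 = 83.61 sin 67.5° = 77.25 m/s.
With up positive and y = 0 at the ground: y(t) = 19.4 + (77.25) t − 4.905 t². Setting y = 0 and taking the positive root: t = [77.25 + √(77.25² + 2·9.81·19.4)] / 9.81 = (77.25 + 79.67) / 9.81 = 16.00 s.
Horizontal distance: R = vₓ t = 32.00 × 16.00 = 511.8 m.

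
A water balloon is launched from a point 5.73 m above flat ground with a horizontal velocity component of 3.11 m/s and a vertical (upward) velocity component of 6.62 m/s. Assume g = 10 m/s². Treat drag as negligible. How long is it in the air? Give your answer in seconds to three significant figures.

1.92 s

Vertical motion (up positive, ground at y = 0): 5.000 t² − (6.620) t − 5.73 = 0, so t = (6.620 + √(6.620² + 2·10.0·5.73)) / 10.0 = (6.620 + 12.59) / 10.0 = 1.921 s.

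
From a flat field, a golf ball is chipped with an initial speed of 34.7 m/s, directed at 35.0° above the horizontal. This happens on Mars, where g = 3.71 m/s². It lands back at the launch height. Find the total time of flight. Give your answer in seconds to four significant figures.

10.73 s

Resolve: vₓ = 34.70 cos 35.0° = 28.42 m/s and v_y0 = 34.70 sin 35.0° = 19.90 m/s.
Time of flight on level ground: T = 2 v_y0 / g = 2 × 19.90 / 3.71 = 10.73 s.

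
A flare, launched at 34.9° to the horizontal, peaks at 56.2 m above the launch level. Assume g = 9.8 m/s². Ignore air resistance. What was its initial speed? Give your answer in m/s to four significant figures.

58.01 m/s

At the peak v_y = 0, so v_y0 = √(2gH) = √(2 × 9.80 × 56.2) = 33.19 m/s.
v_y0 = v₀ sin θ ⇒ v₀ = 33.19 / sin 34.9° = 58.01 m/s.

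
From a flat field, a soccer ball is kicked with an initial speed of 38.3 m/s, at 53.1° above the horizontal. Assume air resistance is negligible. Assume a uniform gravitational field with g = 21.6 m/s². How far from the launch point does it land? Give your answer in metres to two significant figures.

65 m

Horizontal component vₓ = 38.30 cos 53.1° = 23.00 m/s; vertical v_y0 = 38.30 sin 53.1° = 30.63 m/s.
Flight time T = 2 v_y0 / g = 2.836 s.
Range: R = vₓ T = 23.00 × 2.836 = 65.22 m.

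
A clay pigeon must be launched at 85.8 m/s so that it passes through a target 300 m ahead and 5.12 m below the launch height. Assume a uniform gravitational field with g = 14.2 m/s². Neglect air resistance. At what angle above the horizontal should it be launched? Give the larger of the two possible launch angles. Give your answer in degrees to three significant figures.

72.4°

Trajectory: y = x tanθ − g x² (1 + tan²θ)/(2v₀²). With x = 300, y = −5.12, v₀ = 85.8, g = 14.2:
86.80 tan²θ − 300 tanθ + (81.68) = 0.
tanθ = [300 ± √(300² − 4 × 86.80 × (81.68))] / (2 × 86.80) = (300 ± 248.3) / 173.6, giving tanθ = 0.2980 or 3.158.
θ = 16.59° or 72.43°; the larger is 72.43°.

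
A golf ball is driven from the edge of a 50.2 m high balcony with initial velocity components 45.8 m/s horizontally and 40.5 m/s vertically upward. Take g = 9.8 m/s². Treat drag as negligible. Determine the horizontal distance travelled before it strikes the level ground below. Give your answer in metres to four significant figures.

The projectile lands when y = 50.2 + (40.50) t − ½·9.80·t² = 0. Positive root: t = (40.50 + √(40.50² + 2·9.80·50.2)) / 9.80 = (40.50 + 51.23) / 9.80 = 9.360 s.
Horizontal distance: R = vₓ t = 45.80 × 9.360 = 428.7 m.

428.7 m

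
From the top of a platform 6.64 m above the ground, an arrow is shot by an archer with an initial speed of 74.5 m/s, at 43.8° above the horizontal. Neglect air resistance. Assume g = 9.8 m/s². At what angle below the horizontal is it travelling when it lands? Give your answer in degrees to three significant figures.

44.5°

vₓ = 74.50 cos 43.8° = 53.77 m/s; v_y0 = 74.50 sin 43.8° = 51.56 m/s.
Vertical motion (up positive, ground at y = 0): 4.900 t² − (51.56) t − 6.64 = 0, so t = (51.56 + √(51.56² + 2·9.80·6.64)) / 9.80 = (51.56 + 52.81) / 9.80 = 10.65 s.
At impact: v_y = v_y0 − g t = −52.81 m/s; vₓ = 53.77 m/s.
Angle below horizontal: arctan(|v_y|/vₓ) = arctan(52.81/53.77) = 44.48°.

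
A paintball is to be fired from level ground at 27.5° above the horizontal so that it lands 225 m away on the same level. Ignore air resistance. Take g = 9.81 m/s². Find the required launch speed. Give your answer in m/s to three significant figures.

51.9 m/s

On level ground R = v₀² sin 2θ / g ⇒ v₀ = √(gR / sin 2θ).
v₀ = √(9.81 × 225 / sin 55.00°) = √(2207 / 0.8192) = √2694.6 = 51.91 m/s.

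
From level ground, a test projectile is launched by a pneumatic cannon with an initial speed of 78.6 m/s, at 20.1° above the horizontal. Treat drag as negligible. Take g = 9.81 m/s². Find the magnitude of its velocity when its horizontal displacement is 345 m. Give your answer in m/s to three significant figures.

vₓ = 78.60 cos 20.1° = 73.81 m/s; v_y0 = 78.60 sin 20.1° = 27.01 m/s.
Time to reach x = 345 m: t = x/vₓ = 345/73.81 = 4.674 s.
Vertical velocity there: v_y = v_y0 − g t = 27.01 − 9.81 × 4.674 = −18.84 m/s.
Speed: √(vₓ² + v_y²) = √(73.81² + 18.84²) = 76.18 m/s.

76.2 m/s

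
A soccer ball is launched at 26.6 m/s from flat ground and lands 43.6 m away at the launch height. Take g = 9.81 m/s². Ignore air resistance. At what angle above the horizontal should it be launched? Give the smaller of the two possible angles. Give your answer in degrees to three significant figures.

18.6°

Level-ground range R = v₀² sin(2θ)/g ⇒ sin(2θ) = gR/v₀² = 9.81 × 43.6 / 26.6² = 0.6045.
2θ = 37.19° or 180° − 37.19° = 142.8°, so θ = 18.60° or 71.40°.
The smaller angle is 18.60°.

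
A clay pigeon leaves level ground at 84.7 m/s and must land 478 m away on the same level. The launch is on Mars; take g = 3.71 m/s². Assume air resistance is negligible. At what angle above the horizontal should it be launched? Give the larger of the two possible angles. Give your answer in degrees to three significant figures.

82.8°

R = v₀² sin 2θ / g gives sin 2θ = gR/v₀² = 3.71·478/84.7² = 0.2472.
2θ = 14.31° or 180° − 14.31° = 165.7°, so θ = 7.156° or 82.84°.
The larger angle is 82.84°.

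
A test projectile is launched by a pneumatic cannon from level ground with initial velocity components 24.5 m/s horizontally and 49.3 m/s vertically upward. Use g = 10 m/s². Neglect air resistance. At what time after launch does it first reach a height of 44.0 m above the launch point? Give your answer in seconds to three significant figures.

0.992 s

Height y(t) = 49.30 t − 5.000 t² = 44.0 gives 5.000 t² − 49.30 t + 44.0 = 0.
Quadratic formula: t = (49.30 ± √1550.5) / 10.0 = (49.30 ± 39.38) / 10.0 → t = 0.9924 s or 8.868 s.
The first (ascending) time is 0.9924 s.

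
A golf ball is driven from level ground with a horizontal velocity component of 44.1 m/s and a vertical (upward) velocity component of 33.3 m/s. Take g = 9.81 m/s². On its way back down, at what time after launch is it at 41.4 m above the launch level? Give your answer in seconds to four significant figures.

Require v_y0 t − ½ g t² = 41.4, i.e. 4.905 t² − 33.30 t + 41.4 = 0.
Quadratic formula: t = (33.30 ± √296.62) / 9.81 = (33.30 ± 17.22) / 9.81 → t = 1.639 s or 5.150 s.
The descending-branch root is 5.150 s.

5.150 s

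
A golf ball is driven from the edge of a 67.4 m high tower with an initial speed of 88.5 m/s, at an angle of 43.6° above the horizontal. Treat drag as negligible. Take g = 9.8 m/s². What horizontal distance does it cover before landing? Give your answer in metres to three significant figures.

864 m

Resolve: vₓ = 88.50 cos 43.6° = 64.09 m/s and v_y0 = 88.50 sin 43.6° = 61.03 m/s.
The projectile lands when y = 67.4 + (61.03) t − ½·9.80·t² = 0. Positive root: t = (61.03 + √(61.03² + 2·9.80·67.4)) / 9.80 = (61.03 + 71.03) / 9.80 = 13.48 s.
Horizontal distance: R = vₓ t = 64.09 × 13.48 = 863.7 m.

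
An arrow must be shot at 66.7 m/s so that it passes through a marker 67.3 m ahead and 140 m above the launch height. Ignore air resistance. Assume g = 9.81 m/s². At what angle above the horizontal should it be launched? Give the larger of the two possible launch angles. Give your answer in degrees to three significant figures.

Trajectory: y = x tanθ − g x² (1 + tan²θ)/(2v₀²). With x = 67.3, y = 140, v₀ = 66.7, g = 9.81:
4.994 tan²θ − 67.3 tanθ + (145.0) = 0.
tanθ = [67.3 ± √(67.3² − 4 × 4.994 × (145.0))] / (2 × 4.994) = (67.3 ± 40.41) / 9.987, giving tanθ = 2.692 or 10.78.
θ = 69.62° or 84.70°; the larger is 84.70°.

84.7°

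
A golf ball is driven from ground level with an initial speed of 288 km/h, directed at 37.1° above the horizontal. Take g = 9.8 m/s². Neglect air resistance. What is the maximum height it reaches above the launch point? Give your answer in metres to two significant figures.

120 m

Convert: 288 km/h = 288/3.6 = 80.00 m/s.
Components: vₓ = 80.00 cos 37.1° = 63.81 m/s, v_y0 = 80.00 sin 37.1° = 48.26 m/s.
At the apex v_y = 0, so H = v_y0²/(2g) = 48.26²/19.60 = 118.8 m.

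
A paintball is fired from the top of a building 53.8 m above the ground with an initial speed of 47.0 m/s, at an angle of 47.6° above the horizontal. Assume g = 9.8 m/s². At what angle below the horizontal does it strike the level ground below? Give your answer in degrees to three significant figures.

vₓ = 47.00 cos 47.6° = 31.69 m/s; v_y0 = 47.00 sin 47.6° = 34.71 m/s.
The projectile lands when y = 53.8 + (34.71) t − ½·9.80·t² = 0. Positive root: t = (34.71 + √(34.71² + 2·9.80·53.8)) / 9.80 = (34.71 + 47.53) / 9.80 = 8.392 s.
At impact: v_y = v_y0 − g t = −47.53 m/s; vₓ = 31.69 m/s.
Angle below horizontal: arctan(|v_y|/vₓ) = arctan(47.53/31.69) = 56.31°.

56.3°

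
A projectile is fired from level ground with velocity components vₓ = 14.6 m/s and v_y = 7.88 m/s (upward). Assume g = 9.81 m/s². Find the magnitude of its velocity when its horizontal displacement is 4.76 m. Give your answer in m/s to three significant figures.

15.3 m/s

Time to reach x = 4.76 m: t = x/vₓ = 4.76/14.60 = 0.3260 s.
Vertical velocity there: v_y = v_y0 − g t = 7.880 − 9.81 × 0.3260 = 4.682 m/s.
Speed: √(vₓ² + v_y²) = √(14.60² + 4.682²) = 15.33 m/s.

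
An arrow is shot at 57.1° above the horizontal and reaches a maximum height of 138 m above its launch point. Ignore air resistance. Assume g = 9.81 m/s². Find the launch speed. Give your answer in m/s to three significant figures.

At the peak v_y = 0, so v_y0 = √(2gH) = √(2 × 9.81 × 138) = 52.03 m/s.
v_y0 = v₀ sin θ ⇒ v₀ = 52.03 / sin 57.1° = 61.97 m/s.

62.0 m/s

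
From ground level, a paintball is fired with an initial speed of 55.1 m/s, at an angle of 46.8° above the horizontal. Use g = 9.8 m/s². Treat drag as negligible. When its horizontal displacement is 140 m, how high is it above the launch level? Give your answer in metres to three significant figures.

Components: vₓ = 55.10 cos 46.8° = 37.72 m/s, v_y0 = 55.10 sin 46.8° = 40.17 m/s.
Time to reach x = 140 m: t = x/vₓ = 140/37.72 = 3.712 s.
Height: y = v_y0 t − ½ g t² = 40.17 × 3.712 − 4.900 × 3.712² = 149.1 − 67.51 = 81.58 m.

81.6 m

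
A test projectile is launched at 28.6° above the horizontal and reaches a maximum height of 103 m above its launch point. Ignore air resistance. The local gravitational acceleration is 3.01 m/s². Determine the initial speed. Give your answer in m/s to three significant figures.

52.0 m/s

At the peak v_y = 0, so v_y0 = √(2gH) = √(2 × 3.01 × 103) = 24.90 m/s.
v_y0 = v₀ sin θ ⇒ v₀ = 24.90 / sin 28.6° = 52.02 m/s.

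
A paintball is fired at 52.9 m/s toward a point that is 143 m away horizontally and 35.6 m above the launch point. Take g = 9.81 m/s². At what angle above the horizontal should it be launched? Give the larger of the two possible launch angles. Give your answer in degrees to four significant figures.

73.63°

Trajectory: y = x tanθ − g x² (1 + tan²θ)/(2v₀²). With x = 143, y = 35.6, v₀ = 52.9, g = 9.81:
35.84 tan²θ − 143 tanθ + (71.44) = 0.
tanθ = [143 ± √(143² − 4 × 35.84 × (71.44))] / (2 × 35.84) = (143 ± 101.0) / 71.69, giving tanθ = 0.5855 or 3.404.
θ = 30.35° or 73.63°; the larger is 73.63°.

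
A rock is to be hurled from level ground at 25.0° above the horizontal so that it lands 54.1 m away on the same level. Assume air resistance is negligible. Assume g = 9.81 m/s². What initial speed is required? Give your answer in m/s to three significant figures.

Level-ground range: R = v₀² sin(2θ)/g, so v₀ = √(gR / sin 2θ).
v₀ = √(9.81 × 54.1 / sin 50.00°) = √(530.7 / 0.7660) = √692.81 = 26.32 m/s.

26.3 m/s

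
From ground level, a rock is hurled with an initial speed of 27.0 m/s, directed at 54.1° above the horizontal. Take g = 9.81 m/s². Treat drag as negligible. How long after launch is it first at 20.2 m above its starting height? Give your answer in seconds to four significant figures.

vₓ = 27.00 cos 54.1° = 15.83 m/s; v_y0 = 27.00 sin 54.1° = 21.87 m/s.
Set y = v_y0 t − ½ g t² = 20.2: 4.905 t² − 21.87 t + 20.2 = 0.
t = [21.87 ± √(21.87² − 2·9.81·20.2)] / 9.81 = (21.87 ± 9.057) / 9.81, so t = 1.306 s or t = 3.153 s.
The first (ascending) time is 1.306 s.

1.306 s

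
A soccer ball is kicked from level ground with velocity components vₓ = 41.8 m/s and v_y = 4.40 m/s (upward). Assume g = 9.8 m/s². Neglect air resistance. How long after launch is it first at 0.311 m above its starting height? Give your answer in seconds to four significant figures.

0.07734 s

Require v_y0 t − ½ g t² = 0.311, i.e. 4.900 t² − 4.400 t + 0.311 = 0.
Quadratic formula: t = (4.400 ± √13.264) / 9.80 = (4.400 ± 3.642) / 9.80 → t = 0.07734 s or 0.8206 s.
The first (ascending) time is 0.07734 s.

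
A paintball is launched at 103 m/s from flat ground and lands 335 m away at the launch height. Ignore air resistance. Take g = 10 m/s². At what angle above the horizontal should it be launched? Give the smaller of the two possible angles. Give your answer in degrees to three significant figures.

From R = (v₀²/g) sin 2θ: sin 2θ = 10.0 × 335 / 10609 = 0.3158.
2θ = 18.41° or 180° − 18.41° = 161.6°, so θ = 9.204° or 80.80°.
The smaller angle is 9.204°.

9.20°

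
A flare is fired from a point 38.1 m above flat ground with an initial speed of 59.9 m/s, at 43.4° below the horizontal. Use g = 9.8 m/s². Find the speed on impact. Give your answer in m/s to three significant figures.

Resolve: vₓ = 59.90 cos 43.4° = 43.52 m/s and v_y0 = −41.16 m/s (downward).
Vertical motion (up positive, ground at y = 0): 4.900 t² − (−41.16) t − 38.1 = 0, so t = (−41.16 + √(41.16² + 2·9.80·38.1)) / 9.80 = (−41.16 + 49.40) / 9.80 = 0.8414 s.
Vertical velocity at impact: v_y = v_y0 − g t = −41.16 − 9.80 × 0.8414 = −49.40 m/s.
Speed: |v| = √(vₓ² + v_y²) = √(43.52² + 49.40²) = 65.84 m/s.

65.8 m/s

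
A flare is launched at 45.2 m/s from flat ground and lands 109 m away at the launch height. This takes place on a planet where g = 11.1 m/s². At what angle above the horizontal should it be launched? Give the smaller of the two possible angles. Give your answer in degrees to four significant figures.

18.16°

R = v₀² sin 2θ / g gives sin 2θ = gR/v₀² = 11.1·109/45.2² = 0.5922.
2θ = 36.31° or 180° − 36.31° = 143.7°, so θ = 18.16° or 71.84°.
The smaller angle is 18.16°.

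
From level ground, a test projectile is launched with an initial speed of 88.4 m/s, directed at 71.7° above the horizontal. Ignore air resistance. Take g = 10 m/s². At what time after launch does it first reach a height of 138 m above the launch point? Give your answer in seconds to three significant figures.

Components: vₓ = 88.40 cos 71.7° = 27.76 m/s, v_y0 = 88.40 sin 71.7° = 83.93 m/s.
Require v_y0 t − ½ g t² = 138, i.e. 5.000 t² − 83.93 t + 138 = 0.
t = [83.93 ± √(83.93² − 2·10.0·138)] / 10.0 = (83.93 ± 65.45) / 10.0, so t = 1.848 s or t = 14.94 s.
The first (ascending) time is 1.848 s.

1.85 s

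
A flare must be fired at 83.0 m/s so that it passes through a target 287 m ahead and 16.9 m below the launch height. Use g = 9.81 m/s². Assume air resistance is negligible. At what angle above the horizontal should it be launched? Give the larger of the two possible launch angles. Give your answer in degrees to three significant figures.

78.1°

Trajectory: y = x tanθ − g x² (1 + tan²θ)/(2v₀²). With x = 287, y = −16.9, v₀ = 83.0, g = 9.81:
58.65 tan²θ − 287 tanθ + (41.75) = 0.
tanθ = [287 ± √(287² − 4 × 58.65 × (41.75))] / (2 × 58.65) = (287 ± 269.4) / 117.3, giving tanθ = 0.1501 or 4.744.
θ = 8.534° or 78.10°; the larger is 78.10°.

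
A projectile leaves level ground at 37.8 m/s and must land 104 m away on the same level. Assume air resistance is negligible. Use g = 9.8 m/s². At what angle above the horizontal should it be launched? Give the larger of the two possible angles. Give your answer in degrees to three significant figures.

67.2°

From R = (v₀²/g) sin 2θ: sin 2θ = 9.80 × 104 / 1428.8 = 0.7133.
2θ = 45.50° or 180° − 45.50° = 134.5°, so θ = 22.75° or 67.25°.
The larger angle is 67.25°.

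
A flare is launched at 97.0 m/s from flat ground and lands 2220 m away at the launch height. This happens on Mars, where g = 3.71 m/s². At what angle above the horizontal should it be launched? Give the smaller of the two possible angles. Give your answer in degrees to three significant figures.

From R = (v₀²/g) sin 2θ: sin 2θ = 3.71 × 2220 / 9409.0 = 0.8754.
2θ = 61.09° or 180° − 61.09° = 118.9°, so θ = 30.54° or 59.46°.
The smaller angle is 30.54°.

30.5°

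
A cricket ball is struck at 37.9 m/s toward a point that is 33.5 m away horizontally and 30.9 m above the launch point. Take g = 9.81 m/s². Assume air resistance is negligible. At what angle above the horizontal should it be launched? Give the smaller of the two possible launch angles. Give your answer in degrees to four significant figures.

Trajectory: y = x tanθ − g x² (1 + tan²θ)/(2v₀²). With x = 33.5, y = 30.9, v₀ = 37.9, g = 9.81:
3.832 tan²θ − 33.5 tanθ + (34.73) = 0.
tanθ = [33.5 ± √(33.5² − 4 × 3.832 × (34.73))] / (2 × 3.832) = (33.5 ± 24.29) / 7.664, giving tanθ = 1.202 or 7.540.
θ = 50.24° or 82.44°; the smaller is 50.24°.

50.24°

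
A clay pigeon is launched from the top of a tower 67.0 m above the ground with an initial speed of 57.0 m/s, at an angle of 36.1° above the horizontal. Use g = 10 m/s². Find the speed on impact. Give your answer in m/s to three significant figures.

67.7 m/s

vₓ = 57.00 cos 36.1° = 46.06 m/s; v_y0 = 57.00 sin 36.1° = 33.58 m/s.
With up positive and y = 0 at the ground: y(t) = 67.0 + (33.58) t − 5.000 t². Setting y = 0 and taking the positive root: t = [33.58 + √(33.58² + 2·10.0·67.0)] / 10.0 = (33.58 + 49.68) / 10.0 = 8.326 s.
Vertical velocity at impact: v_y = v_y0 − g t = 33.58 − 10.0 × 8.326 = −49.68 m/s.
Speed: |v| = √(vₓ² + v_y²) = √(46.06² + 49.68²) = 67.74 m/s.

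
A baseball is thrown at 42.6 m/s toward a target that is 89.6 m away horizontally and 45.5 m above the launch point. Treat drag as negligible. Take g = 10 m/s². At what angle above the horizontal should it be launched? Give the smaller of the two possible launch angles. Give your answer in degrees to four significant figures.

45.09°

Trajectory: y = x tanθ − g x² (1 + tan²θ)/(2v₀²). With x = 89.6, y = 45.5, v₀ = 42.6, g = 10.0:
22.12 tan²θ − 89.6 tanθ + (67.62) = 0.
tanθ = [89.6 ± √(89.6² − 4 × 22.12 × (67.62))] / (2 × 22.12) = (89.6 ± 45.23) / 44.24, giving tanθ = 1.003 or 3.048.
θ = 45.09° or 71.83°; the smaller is 45.09°.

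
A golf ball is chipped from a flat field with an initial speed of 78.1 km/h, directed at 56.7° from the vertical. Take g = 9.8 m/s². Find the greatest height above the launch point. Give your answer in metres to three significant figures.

7.24 m

Convert: 78.1 km/h = 78.1/3.6 = 21.69 m/s.
Resolve: vₓ = 21.69 sin 56.7° = 18.13 m/s and v_y0 = 21.69 cos 56.7° = 11.91 m/s.
At the apex v_y = 0, so H = v_y0²/(2g) = 11.91²/19.60 = 7.238 m.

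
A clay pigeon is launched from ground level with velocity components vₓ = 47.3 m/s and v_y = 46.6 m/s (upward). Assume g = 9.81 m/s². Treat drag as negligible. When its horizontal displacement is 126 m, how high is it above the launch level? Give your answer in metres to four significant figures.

89.33 m

x = vₓ t ⇒ t = 126/47.30 = 2.664 s.
Height: y = v_y0 t − ½ g t² = 46.60 × 2.664 − 4.905 × 2.664² = 124.1 − 34.81 = 89.33 m.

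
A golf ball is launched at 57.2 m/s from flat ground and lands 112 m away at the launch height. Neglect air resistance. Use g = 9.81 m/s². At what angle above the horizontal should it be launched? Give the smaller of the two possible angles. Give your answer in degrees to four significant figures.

9.811°

From R = (v₀²/g) sin 2θ: sin 2θ = 9.81 × 112 / 3271.8 = 0.3358.
2θ = 19.62° or 180° − 19.62° = 160.4°, so θ = 9.811° or 80.19°.
The smaller angle is 9.811°.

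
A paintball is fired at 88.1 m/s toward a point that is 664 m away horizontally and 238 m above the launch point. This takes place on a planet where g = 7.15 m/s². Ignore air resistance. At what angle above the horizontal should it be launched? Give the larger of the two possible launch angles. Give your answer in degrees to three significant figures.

66.9°

Trajectory: y = x tanθ − g x² (1 + tan²θ)/(2v₀²). With x = 664, y = 238, v₀ = 88.1, g = 7.15:
203.1 tan²θ − 664 tanθ + (441.1) = 0.
tanθ = [664 ± √(664² − 4 × 203.1 × (441.1))] / (2 × 203.1) = (664 ± 287.4) / 406.2, giving tanθ = 0.9272 or 2.342.
θ = 42.84° or 66.88°; the larger is 66.88°.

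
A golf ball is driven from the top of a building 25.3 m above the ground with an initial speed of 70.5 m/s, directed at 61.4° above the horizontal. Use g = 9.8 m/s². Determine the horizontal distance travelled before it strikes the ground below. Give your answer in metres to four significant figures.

vₓ = 70.50 cos 61.4° = 33.75 m/s; v_y0 = 70.50 sin 61.4° = 61.90 m/s.
Vertical motion (up positive, ground at y = 0): 4.900 t² − (61.90) t − 25.3 = 0, so t = (61.90 + √(61.90² + 2·9.80·25.3)) / 9.80 = (61.90 + 65.78) / 9.80 = 13.03 s.
Horizontal distance: R = vₓ t = 33.75 × 13.03 = 439.7 m.

439.7 m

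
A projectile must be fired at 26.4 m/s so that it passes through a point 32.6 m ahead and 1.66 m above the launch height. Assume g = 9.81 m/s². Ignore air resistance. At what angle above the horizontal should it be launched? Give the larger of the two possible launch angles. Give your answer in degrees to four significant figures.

Trajectory: y = x tanθ − g x² (1 + tan²θ)/(2v₀²). With x = 32.6, y = 1.66, v₀ = 26.4, g = 9.81:
7.479 tan²θ − 32.6 tanθ + (9.139) = 0.
tanθ = [32.6 ± √(32.6² − 4 × 7.479 × (9.139))] / (2 × 7.479) = (32.6 ± 28.10) / 14.96, giving tanθ = 0.3012 or 4.057.
θ = 16.76° or 76.15°; the larger is 76.15°.

76.15°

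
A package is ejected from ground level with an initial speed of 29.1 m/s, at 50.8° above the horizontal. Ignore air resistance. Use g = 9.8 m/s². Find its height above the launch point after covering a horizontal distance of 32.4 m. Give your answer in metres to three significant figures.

Components: vₓ = 29.10 cos 50.8° = 18.39 m/s, v_y0 = 29.10 sin 50.8° = 22.55 m/s.
At x = 32.4 m, t = x/vₓ = 32.4/18.39 = 1.762 s.
Height: y = v_y0 t − ½ g t² = 22.55 × 1.762 − 4.900 × 1.762² = 39.73 − 15.21 = 24.52 m.

24.5 m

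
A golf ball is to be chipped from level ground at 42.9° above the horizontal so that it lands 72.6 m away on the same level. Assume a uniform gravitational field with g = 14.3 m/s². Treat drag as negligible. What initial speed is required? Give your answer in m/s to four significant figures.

32.26 m/s

From R = (v₀² / g) sin 2θ: v₀ = √(gR / sin 2θ).
v₀ = √(14.3 × 72.6 / sin 85.80°) = √(1038 / 0.9973) = √1041.0 = 32.26 m/s.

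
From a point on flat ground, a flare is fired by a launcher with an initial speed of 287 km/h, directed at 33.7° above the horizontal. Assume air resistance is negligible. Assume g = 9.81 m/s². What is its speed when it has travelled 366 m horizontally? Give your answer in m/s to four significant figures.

Convert: 287 km/h = 287/3.6 = 79.72 m/s.
Horizontal component vₓ = 79.72 cos 33.7° = 66.33 m/s; vertical v_y0 = 79.72 sin 33.7° = 44.23 m/s.
At x = 366 m, t = x/vₓ = 366/66.33 = 5.518 s.
Vertical velocity there: v_y = v_y0 − g t = 44.23 − 9.81 × 5.518 = −9.901 m/s.
Speed: √(vₓ² + v_y²) = √(66.33² + 9.901²) = 67.06 m/s.

67.06 m/s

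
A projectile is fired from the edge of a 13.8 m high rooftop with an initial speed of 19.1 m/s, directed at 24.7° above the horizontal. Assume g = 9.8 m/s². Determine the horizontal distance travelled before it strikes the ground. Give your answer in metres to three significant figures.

Horizontal component vₓ = 19.10 cos 24.7° = 17.35 m/s; vertical v_y0 = 19.10 sin 24.7° = 7.981 m/s.
Vertical motion (up positive, ground at y = 0): 4.900 t² − (7.981) t − 13.8 = 0, so t = (7.981 + √(7.981² + 2·9.80·13.8)) / 9.80 = (7.981 + 18.28) / 9.80 = 2.680 s.
Horizontal distance: R = vₓ t = 17.35 × 2.680 = 46.50 m.

46.5 m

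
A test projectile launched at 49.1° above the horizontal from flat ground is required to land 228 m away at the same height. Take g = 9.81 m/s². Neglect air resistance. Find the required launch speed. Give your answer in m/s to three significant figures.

47.5 m/s

From R = (v₀² / g) sin 2θ: v₀ = √(gR / sin 2θ).
v₀ = √(9.81 × 228 / sin 98.20°) = √(2237 / 0.9898) = √2259.8 = 47.54 m/s.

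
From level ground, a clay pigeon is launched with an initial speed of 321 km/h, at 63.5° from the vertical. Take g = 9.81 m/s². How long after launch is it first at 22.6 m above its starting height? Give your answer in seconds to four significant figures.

Convert: 321 km/h = 321/3.6 = 89.17 m/s.
Resolve: vₓ = 89.17 sin 63.5° = 79.80 m/s and v_y0 = 89.17 cos 63.5° = 39.79 m/s.
Require v_y0 t − ½ g t² = 22.6, i.e. 4.905 t² − 39.79 t + 22.6 = 0.
Quadratic formula: t = (39.79 ± √1139.5) / 9.81 = (39.79 ± 33.76) / 9.81 → t = 0.6146 s or 7.497 s.
The first (ascending) time is 0.6146 s.

0.6146 s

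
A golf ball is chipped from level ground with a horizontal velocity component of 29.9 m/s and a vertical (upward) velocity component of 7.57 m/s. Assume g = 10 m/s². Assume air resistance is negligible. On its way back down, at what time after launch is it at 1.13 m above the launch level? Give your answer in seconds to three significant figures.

1.35 s

Height y(t) = 7.570 t − 5.000 t² = 1.13 gives 5.000 t² − 7.570 t + 1.13 = 0.
t = [7.570 ± √(7.570² − 2·10.0·1.13)] / 10.0 = (7.570 ± 5.891) / 10.0, so t = 0.1679 s or t = 1.346 s.
The descending-branch root is 1.346 s.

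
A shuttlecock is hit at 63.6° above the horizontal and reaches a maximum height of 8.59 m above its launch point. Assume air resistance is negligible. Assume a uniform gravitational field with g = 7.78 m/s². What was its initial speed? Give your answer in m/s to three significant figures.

12.9 m/s

At the peak v_y = 0, so v_y0 = √(2gH) = √(2 × 7.78 × 8.59) = 11.56 m/s.
v_y0 = v₀ sin θ ⇒ v₀ = 11.56 / sin 63.6° = 12.91 m/s.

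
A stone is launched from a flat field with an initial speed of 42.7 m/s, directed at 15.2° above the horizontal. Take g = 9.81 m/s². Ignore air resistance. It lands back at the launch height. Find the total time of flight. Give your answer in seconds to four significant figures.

2.282 s

vₓ = 42.70 cos 15.2° = 41.21 m/s; v_y0 = 42.70 sin 15.2° = 11.20 m/s.
Time of flight on level ground: T = 2 v_y0 / g = 2 × 11.20 / 9.81 = 2.282 s.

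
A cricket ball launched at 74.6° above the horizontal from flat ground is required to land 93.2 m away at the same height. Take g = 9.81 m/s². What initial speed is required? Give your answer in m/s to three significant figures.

42.3 m/s

On level ground R = v₀² sin 2θ / g ⇒ v₀ = √(gR / sin 2θ).
v₀ = √(9.81 × 93.2 / sin 149.2°) = √(914.3 / 0.5120) = √1785.6 = 42.26 m/s.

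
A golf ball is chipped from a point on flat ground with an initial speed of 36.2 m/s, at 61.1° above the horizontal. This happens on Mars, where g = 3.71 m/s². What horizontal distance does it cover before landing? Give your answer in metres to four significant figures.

vₓ = 36.20 cos 61.1° = 17.49 m/s; v_y0 = 36.20 sin 61.1° = 31.69 m/s.
Time aloft: T = 2 v_y0 / g = 2 × 31.69 / 3.71 = 17.08 s.
Horizontal distance R = vₓ T = 17.49 × 17.08 = 298.9 m.

298.9 m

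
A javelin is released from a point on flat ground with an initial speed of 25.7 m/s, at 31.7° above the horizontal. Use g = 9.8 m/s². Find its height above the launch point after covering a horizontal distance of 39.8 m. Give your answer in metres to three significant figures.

8.35 m

Resolve: vₓ = 25.70 cos 31.7° = 21.87 m/s and v_y0 = 25.70 sin 31.7° = 13.50 m/s.
x = vₓ t ⇒ t = 39.8/21.87 = 1.820 s.
Height: y = v_y0 t − ½ g t² = 13.50 × 1.820 − 4.900 × 1.820² = 24.58 − 16.23 = 8.347 m.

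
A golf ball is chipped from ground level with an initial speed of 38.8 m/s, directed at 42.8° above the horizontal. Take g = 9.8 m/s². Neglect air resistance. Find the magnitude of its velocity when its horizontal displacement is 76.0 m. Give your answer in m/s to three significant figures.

28.5 m/s

vₓ = 38.80 cos 42.8° = 28.47 m/s; v_y0 = 38.80 sin 42.8° = 26.36 m/s.
At x = 76.0 m, t = x/vₓ = 76.0/28.47 = 2.670 s.
Vertical velocity there: v_y = v_y0 − g t = 26.36 − 9.80 × 2.670 = 0.2003 m/s.
Speed: √(vₓ² + v_y²) = √(28.47² + 0.2003²) = 28.47 m/s.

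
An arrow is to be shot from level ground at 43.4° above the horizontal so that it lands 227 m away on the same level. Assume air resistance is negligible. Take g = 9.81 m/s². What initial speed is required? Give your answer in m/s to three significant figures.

47.2 m/s

Level-ground range: R = v₀² sin(2θ)/g, so v₀ = √(gR / sin 2θ).
v₀ = √(9.81 × 227 / sin 86.80°) = √(2227 / 0.9984) = √2230.3 = 47.23 m/s.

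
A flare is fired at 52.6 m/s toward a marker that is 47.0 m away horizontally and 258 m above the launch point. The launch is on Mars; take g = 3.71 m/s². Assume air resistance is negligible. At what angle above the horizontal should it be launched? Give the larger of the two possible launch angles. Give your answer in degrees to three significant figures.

Trajectory: y = x tanθ − g x² (1 + tan²θ)/(2v₀²). With x = 47.0, y = 258, v₀ = 52.6, g = 3.71:
1.481 tan²θ − 47.0 tanθ + (259.5) = 0.
tanθ = [47.0 ± √(47.0² − 4 × 1.481 × (259.5))] / (2 × 1.481) = (47.0 ± 25.92) / 2.962, giving tanθ = 7.117 or 24.62.
θ = 82.00° or 87.67°; the larger is 87.67°.

87.7°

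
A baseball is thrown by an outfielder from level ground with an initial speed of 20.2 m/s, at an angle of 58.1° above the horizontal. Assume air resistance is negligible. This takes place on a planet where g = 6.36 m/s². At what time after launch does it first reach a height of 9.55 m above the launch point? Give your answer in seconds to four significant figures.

Horizontal component vₓ = 20.20 cos 58.1° = 10.67 m/s; vertical v_y0 = 20.20 sin 58.1° = 17.15 m/s.
Require v_y0 t − ½ g t² = 9.55, i.e. 3.180 t² − 17.15 t + 9.55 = 0.
Quadratic formula: t = (17.15 ± √172.62) / 6.36 = (17.15 ± 13.14) / 6.36 → t = 0.6306 s or 4.762 s.
The first (ascending) time is 0.6306 s.

0.6306 s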